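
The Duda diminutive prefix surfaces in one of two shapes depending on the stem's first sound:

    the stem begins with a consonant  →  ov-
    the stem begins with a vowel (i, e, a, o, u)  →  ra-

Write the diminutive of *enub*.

*enub*: first sound = /e/, a vowel → ra- → *raenub*.

raenub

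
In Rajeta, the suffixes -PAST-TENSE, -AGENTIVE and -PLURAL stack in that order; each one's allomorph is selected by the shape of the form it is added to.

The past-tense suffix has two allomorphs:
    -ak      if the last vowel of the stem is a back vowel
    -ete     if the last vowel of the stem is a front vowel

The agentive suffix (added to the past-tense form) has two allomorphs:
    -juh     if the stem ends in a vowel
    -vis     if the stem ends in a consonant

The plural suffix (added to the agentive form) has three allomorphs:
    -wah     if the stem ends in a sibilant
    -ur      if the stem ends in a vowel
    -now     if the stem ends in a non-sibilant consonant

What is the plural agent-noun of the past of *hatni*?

*hatni* — last vowel /i/ (a front vowel) → -ete → *hatniete*.
Since the final sound of the past-tense form *hatniete* is /e/ (a vowel), it takes -juh, giving *hatnietejuh*.
The final sound of the agentive form *hatnietejuh* is /h/, which is a non-sibilant consonant, so the plural suffix is -now, giving *hatnietejuhnow*.

hatnietejuhnow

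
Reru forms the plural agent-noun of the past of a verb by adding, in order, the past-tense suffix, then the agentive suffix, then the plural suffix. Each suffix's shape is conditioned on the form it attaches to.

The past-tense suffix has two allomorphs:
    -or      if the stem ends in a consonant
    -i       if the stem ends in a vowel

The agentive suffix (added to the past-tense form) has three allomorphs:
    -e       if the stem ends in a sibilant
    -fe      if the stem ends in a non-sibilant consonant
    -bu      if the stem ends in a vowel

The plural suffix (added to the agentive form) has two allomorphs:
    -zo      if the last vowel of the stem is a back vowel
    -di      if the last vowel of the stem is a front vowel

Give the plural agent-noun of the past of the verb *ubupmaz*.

Since the final sound of *ubupmaz* is /z/ (a consonant), it takes -or, giving *ubupmazor*.
The final sound of the past-tense form *ubupmazor* is /r/, which is a non-sibilant consonant, so the agentive suffix is -fe, giving *ubupmazorfe*.
Since the last vowel of the agentive form *ubupmazorfe* is /e/ (a front vowel), it takes -di, giving *ubupmazorfedi*.

ubupmazorfedi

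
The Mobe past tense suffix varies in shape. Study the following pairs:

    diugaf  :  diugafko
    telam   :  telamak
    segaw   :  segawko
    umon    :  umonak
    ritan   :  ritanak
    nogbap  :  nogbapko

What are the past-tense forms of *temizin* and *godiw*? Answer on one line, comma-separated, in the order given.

temizinak, godiwko

The suffix is conditioned by the final consonant: -ak when the stem ends in a nasal (*telam*, *umon*, *ritan*); -ko when the stem ends in a non-nasal consonant (*diugaf*, *segaw*, *nogbap*).
*temizin*: final consonant = /n/, a nasal → -ak → *temizinak*.
*godiw*: final consonant = /w/, non-nasal → -ko → *godiwko*.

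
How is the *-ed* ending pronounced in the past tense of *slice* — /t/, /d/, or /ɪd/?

/t/

The stem *slice* ends in a voiceless consonant other than /t/.
The -ed suffix is realized as /ɪd/ after /t, d/; as /t/ after other voiceless consonants; and as /d/ after other voiced sounds.
So -ed on *slice* is pronounced /t/.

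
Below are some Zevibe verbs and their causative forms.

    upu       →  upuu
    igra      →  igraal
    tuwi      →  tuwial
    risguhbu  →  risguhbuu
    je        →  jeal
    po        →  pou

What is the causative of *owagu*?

owaguu

The pattern is rounding harmony: -u when the last vowel of the stem is a rounded vowel (*upu*, *risguhbu*, *po*); -al when the last vowel of the stem is an unrounded vowel (*igra*, *tuwi*, *je*).
*owagu*: last vowel = /u/, a rounded vowel → -u → *owaguu*.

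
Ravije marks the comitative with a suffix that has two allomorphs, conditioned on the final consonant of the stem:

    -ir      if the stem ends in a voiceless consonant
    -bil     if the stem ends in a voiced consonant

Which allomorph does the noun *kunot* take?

The final consonant of *kunot* is /t/, which is voiceless, so the suffix is -ir.

-ir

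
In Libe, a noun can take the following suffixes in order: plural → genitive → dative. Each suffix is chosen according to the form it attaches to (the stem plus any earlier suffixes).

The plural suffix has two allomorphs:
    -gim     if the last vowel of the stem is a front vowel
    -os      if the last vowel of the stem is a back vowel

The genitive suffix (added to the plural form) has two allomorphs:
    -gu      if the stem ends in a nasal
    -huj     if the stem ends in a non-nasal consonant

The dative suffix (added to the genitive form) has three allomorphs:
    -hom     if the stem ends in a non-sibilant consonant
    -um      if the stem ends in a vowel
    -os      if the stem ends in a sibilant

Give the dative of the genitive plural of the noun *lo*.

looshujhom

Since the last vowel of *lo* is /o/ (a back vowel), it takes -os, giving *loos*.
The final consonant of the plural form *loos* is /s/, which is non-nasal, so the genitive suffix is -huj, giving *looshuj*.
The genitive form *looshuj* — final sound /j/ (a non-sibilant consonant) → -hom → *looshujhom*.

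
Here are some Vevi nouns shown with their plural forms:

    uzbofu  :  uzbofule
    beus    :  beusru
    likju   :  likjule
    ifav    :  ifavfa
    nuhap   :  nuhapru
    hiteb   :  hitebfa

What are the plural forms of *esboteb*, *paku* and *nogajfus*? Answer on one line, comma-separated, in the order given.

esbotebfa, pakule, nogajfusru

Looking at the final sound of each stem: -ru when the stem ends in a voiceless consonant (*beus*, *nuhap*); -fa when the stem ends in a voiced consonant (*ifav*, *hiteb*); -le when the stem ends in a vowel (*uzbofu*, *likju*).
Since the final sound of *esboteb* is /b/ (a voiced consonant), it takes -fa, giving *esbotebfa*.
*paku*: final sound = /u/, a vowel → -le → *pakule*.
The final sound of *nogajfus* is /s/, which is a voiceless consonant, so the suffix is -ru, giving *nogajfusru*.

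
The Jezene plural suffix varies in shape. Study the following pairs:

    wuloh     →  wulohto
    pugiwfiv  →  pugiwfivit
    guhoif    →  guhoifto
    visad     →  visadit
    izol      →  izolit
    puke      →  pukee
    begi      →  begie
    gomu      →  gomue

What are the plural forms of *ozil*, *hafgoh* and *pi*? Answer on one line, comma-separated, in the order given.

The alternation tracks the final sound of the stem — -to when the stem ends in a voiceless consonant (*wuloh*, *guhoif*); -it when the stem ends in a voiced consonant (*pugiwfiv*, *visad*, *izol*); -e when the stem ends in a vowel (*puke*, *begi*, *gomu*).
The final sound of *ozil* is /l/, which is a voiced consonant, so the suffix is -it, giving *ozilit*.
The final sound of *hafgoh* is /h/, which is a voiceless consonant, so the suffix is -to, giving *hafgohto*.
The final sound of *pi* is /i/, which is a vowel, so the suffix is -e, giving *pie*.

ozilit, hafgohto, pie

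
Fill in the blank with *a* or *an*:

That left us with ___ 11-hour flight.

an

The indefinite article is chosen by the initial *sound* of the following word, not its spelling.
The number *11* is spoken "eleven", beginning with /ɪˈlɛvən/ — a vowel sound.
So the article is *an*: That left us with an 11-hour flight.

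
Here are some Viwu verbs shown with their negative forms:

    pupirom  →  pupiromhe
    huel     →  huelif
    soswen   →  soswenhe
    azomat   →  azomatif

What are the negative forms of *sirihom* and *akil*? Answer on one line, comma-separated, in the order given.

sirihomhe, akilif

Looking at the final consonant of each stem: -he when the stem ends in a nasal (*pupirom*, *soswen*); -if when the stem ends in a non-nasal consonant (*huel*, *azomat*).
Since the final consonant of *sirihom* is /m/ (a nasal), it takes -he, giving *sirihomhe*.
*akil*: final consonant = /l/, non-nasal → -if → *akilif*.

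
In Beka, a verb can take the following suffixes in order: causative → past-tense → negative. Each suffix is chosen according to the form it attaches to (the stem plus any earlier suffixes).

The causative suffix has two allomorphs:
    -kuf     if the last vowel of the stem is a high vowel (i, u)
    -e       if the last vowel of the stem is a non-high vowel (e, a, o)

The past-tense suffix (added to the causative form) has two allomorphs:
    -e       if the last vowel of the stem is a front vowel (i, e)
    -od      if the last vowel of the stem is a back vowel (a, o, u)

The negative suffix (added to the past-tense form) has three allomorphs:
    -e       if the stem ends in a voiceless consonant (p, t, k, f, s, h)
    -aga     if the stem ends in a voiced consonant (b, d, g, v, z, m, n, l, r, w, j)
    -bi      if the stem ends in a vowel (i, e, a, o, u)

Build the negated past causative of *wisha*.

The last vowel of *wisha* is /a/, which is a non-high vowel, so the causative suffix is -e, giving *wishae*.
The last vowel of the causative form *wishae* is /e/, which is a front vowel, so the past-tense suffix is -e, giving *wishaee*.
The final sound of the past-tense form *wishaee* is /e/, which is a vowel, so the negative suffix is -bi, giving *wishaeebi*.

wishaeebi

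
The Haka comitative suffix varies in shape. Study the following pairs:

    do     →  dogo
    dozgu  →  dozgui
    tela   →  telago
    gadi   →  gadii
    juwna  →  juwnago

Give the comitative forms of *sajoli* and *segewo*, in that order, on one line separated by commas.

sajolii, segewogo

The alternation tracks the last vowel of the stem — -i when the last vowel of the stem is a high vowel (*dozgu*, *gadi*); -go when the last vowel of the stem is a non-high vowel (*do*, *tela*, *juwna*).
Since the last vowel of *sajoli* is /i/ (a high vowel), it takes -i, giving *sajolii*.
*segewo* — last vowel /o/ (a non-high vowel) → -go → *segewogo*.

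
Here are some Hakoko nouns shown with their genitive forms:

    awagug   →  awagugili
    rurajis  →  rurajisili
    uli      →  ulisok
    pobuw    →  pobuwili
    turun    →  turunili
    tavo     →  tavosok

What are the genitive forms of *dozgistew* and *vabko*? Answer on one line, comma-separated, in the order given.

dozgistewili, vabkosok

The suffix is conditioned by the final sound: -ili when the stem ends in a consonant (*awagug*, *rurajis*, *pobuw*, *turun*); -sok when the stem ends in a vowel (*uli*, *tavo*).
Since the final sound of *dozgistew* is /w/ (a consonant), it takes -ili, giving *dozgistewili*.
The final sound of *vabko* is /o/, which is a vowel, so the suffix is -sok, giving *vabkosok*.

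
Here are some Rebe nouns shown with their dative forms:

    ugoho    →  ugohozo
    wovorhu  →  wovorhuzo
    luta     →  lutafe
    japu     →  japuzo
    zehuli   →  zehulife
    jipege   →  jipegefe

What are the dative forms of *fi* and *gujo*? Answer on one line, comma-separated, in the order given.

fife, gujozo

The pattern is rounding harmony: -zo when the last vowel of the stem is a rounded vowel (*ugoho*, *wovorhu*, *japu*); -fe when the last vowel of the stem is an unrounded vowel (*luta*, *zehuli*, *jipege*).
*fi*: last vowel = /i/, an unrounded vowel → -fe → *fife*.
The last vowel of *gujo* is /o/, which is a rounded vowel, so the suffix is -zo, giving *gujozo*.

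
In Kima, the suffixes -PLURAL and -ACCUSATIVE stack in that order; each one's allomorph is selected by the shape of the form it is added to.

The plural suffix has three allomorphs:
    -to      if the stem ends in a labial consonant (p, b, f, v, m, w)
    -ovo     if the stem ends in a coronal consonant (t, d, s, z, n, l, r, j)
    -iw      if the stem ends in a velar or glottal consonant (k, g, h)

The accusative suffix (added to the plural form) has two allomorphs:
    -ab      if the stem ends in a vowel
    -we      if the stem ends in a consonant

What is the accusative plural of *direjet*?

direjetovoab

The final consonant of *direjet* is /t/, which is coronal, so the plural suffix is -ovo, giving *direjetovo*.
The final sound of the plural form *direjetovo* is /o/, which is a vowel, so the accusative suffix is -ab, giving *direjetovoab*.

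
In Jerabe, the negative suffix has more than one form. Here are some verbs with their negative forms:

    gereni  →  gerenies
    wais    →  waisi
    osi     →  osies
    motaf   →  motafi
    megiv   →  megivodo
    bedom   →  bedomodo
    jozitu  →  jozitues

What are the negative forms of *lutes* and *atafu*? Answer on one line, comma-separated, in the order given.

lutesi, atafues

The alternation tracks the final sound of the stem — -i when the stem ends in a voiceless consonant (*wais*, *motaf*); -odo when the stem ends in a voiced consonant (*megiv*, *bedom*); -es when the stem ends in a vowel (*gereni*, *osi*, *jozitu*).
Since the final sound of *lutes* is /s/ (a voiceless consonant), it takes -i, giving *lutesi*.
*atafu* — final sound /u/ (a vowel) → -es → *atafues*.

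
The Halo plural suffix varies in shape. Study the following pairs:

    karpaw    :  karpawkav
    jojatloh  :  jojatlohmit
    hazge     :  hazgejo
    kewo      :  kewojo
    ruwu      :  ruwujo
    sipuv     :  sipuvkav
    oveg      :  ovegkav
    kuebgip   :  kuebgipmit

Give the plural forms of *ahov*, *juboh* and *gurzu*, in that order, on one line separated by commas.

ahovkav, jubohmit, gurzujo

The alternation tracks the final sound of the stem — -mit when the stem ends in a voiceless consonant (*jojatloh*, *kuebgip*); -kav when the stem ends in a voiced consonant (*karpaw*, *sipuv*, *oveg*); -jo when the stem ends in a vowel (*hazge*, *kewo*, *ruwu*).
*ahov*: final sound = /v/, a voiced consonant → -kav → *ahovkav*.
*juboh*: final sound = /h/, a voiceless consonant → -mit → *jubohmit*.
*gurzu*: final sound = /u/, a vowel → -jo → *gurzujo*.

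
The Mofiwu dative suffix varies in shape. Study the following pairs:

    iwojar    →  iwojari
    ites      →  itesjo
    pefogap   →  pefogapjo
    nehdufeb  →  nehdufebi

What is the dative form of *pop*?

popjo

The alternation tracks the final consonant of the stem — -jo when the stem ends in a voiceless consonant (*ites*, *pefogap*); -i when the stem ends in a voiced consonant (*iwojar*, *nehdufeb*).
*pop*: final consonant = /p/, voiceless → -jo → *popjo*.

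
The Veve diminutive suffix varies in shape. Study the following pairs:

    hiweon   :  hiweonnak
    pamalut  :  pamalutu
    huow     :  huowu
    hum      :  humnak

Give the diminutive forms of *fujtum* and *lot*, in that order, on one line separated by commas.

fujtumnak, lotu

The pattern is nasality of the final consonant: -nak when the stem ends in a nasal (*hiweon*, *hum*); -u when the stem ends in a non-nasal consonant (*pamalut*, *huow*).
The final consonant of *fujtum* is /m/, which is a nasal, so the suffix is -nak, giving *fujtumnak*.
*lot*: final consonant = /t/, non-nasal → -u → *lotu*.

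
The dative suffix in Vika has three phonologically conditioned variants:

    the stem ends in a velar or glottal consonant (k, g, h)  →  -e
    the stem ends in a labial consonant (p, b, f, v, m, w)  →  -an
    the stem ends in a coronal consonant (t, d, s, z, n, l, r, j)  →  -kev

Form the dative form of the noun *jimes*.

jimeskev

*jimes* — final consonant /s/ (coronal) → -kev → *jimeskev*.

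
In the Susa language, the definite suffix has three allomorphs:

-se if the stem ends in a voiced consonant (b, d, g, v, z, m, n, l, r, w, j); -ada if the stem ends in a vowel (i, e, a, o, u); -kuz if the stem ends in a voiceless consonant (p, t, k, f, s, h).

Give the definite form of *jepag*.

jepagse

Since the final sound of *jepag* is /g/ (a voiced consonant), it takes -se, giving *jepagse*.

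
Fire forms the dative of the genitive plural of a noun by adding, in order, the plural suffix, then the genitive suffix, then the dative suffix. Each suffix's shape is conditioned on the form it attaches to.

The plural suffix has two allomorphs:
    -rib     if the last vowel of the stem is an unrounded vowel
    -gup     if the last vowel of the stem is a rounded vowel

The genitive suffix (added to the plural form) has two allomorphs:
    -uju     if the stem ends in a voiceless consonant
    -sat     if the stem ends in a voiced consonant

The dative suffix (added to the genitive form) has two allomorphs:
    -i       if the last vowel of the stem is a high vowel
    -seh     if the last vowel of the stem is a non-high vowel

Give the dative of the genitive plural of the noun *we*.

weribsatseh

Since the last vowel of *we* is /e/ (an unrounded vowel), it takes -rib, giving *werib*.
The plural form *werib*: final consonant = /b/, voiced → -sat → *weribsat*.
Since the last vowel of the genitive form *weribsat* is /a/ (a non-high vowel), it takes -seh, giving *weribsatseh*.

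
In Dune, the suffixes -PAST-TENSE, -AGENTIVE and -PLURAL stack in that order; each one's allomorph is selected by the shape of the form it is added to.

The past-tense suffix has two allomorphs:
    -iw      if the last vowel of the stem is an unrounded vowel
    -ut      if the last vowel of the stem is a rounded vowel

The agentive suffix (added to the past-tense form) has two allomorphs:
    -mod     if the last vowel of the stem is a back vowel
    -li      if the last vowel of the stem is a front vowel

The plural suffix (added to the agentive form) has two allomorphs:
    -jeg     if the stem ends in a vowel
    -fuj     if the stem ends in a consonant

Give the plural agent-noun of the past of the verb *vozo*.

The last vowel of *vozo* is /o/, which is a rounded vowel, so the past-tense suffix is -ut, giving *vozout*.
The past-tense form *vozout* — last vowel /u/ (a back vowel) → -mod → *vozoutmod*.
The final sound of the agentive form *vozoutmod* is /d/, which is a consonant, so the plural suffix is -fuj, giving *vozoutmodfuj*.

vozoutmodfuj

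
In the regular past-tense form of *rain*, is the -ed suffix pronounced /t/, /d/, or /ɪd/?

/d/

The stem *rain* ends in a voiced sound other than /d/.
The -ed suffix is realized as /ɪd/ after /t, d/; as /t/ after other voiceless consonants; and as /d/ after other voiced sounds.
So -ed on *rain* is pronounced /d/.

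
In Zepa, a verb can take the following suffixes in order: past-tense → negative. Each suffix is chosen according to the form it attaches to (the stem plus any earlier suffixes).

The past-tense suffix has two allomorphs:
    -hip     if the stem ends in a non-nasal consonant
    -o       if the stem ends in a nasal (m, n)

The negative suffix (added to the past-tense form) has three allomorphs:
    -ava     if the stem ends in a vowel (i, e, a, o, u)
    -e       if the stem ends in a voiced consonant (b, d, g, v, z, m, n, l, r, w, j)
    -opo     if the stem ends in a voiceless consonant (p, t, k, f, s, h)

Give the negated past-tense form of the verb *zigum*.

zigumoava

*zigum*: final consonant = /m/, a nasal → -o → *zigumo*.
Since the final sound of the past-tense form *zigumo* is /o/ (a vowel), it takes -ava, giving *zigumoava*.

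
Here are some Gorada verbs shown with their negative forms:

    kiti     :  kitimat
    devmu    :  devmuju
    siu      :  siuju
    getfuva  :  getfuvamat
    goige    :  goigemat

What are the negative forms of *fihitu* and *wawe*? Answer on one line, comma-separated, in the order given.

The alternation tracks the last vowel of the stem — -ju when the last vowel of the stem is a rounded vowel (*devmu*, *siu*); -mat when the last vowel of the stem is an unrounded vowel (*kiti*, *getfuva*, *goige*).
The last vowel of *fihitu* is /u/, which is a rounded vowel, so the suffix is -ju, giving *fihituju*.
Since the last vowel of *wawe* is /e/ (an unrounded vowel), it takes -mat, giving *wawemat*.

fihituju, wawemat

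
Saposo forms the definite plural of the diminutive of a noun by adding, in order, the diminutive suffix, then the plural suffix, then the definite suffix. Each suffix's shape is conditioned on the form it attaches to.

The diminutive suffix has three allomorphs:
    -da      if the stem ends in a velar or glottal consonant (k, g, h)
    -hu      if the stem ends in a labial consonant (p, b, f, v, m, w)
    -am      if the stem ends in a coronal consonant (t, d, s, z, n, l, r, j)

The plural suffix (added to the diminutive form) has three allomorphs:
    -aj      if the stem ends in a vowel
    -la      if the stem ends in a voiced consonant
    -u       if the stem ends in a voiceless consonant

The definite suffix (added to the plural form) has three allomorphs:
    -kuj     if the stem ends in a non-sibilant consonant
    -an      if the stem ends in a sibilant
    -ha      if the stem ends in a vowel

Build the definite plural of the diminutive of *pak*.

pakdaajkuj

Since the final consonant of *pak* is /k/ (velar/glottal), it takes -da, giving *pakda*.
The diminutive form *pakda* — final sound /a/ (a vowel) → -aj → *pakdaaj*.
Since the final sound of the plural form *pakdaaj* is /j/ (a non-sibilant consonant), it takes -kuj, giving *pakdaajkuj*.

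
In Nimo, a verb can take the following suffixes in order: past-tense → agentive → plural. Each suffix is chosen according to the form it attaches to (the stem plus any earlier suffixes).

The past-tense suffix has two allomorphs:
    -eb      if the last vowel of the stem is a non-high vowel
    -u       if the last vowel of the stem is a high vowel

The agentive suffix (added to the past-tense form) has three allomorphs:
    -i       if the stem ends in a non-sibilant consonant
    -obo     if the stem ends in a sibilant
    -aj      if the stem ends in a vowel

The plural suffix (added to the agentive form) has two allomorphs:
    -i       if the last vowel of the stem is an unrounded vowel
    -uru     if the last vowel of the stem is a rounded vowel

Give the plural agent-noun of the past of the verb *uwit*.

The last vowel of *uwit* is /i/, which is a high vowel, so the past-tense suffix is -u, giving *uwitu*.
The past-tense form *uwitu*: final sound = /u/, a vowel → -aj → *uwituaj*.
The agentive form *uwituaj*: last vowel = /a/, an unrounded vowel → -i → *uwituaji*.

uwituaji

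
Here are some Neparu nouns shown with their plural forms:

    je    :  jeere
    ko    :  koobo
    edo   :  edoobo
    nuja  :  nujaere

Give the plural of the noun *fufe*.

The alternation tracks the last vowel of the stem — -obo when the last vowel of the stem is a rounded vowel (*ko*, *edo*); -ere when the last vowel of the stem is an unrounded vowel (*je*, *nuja*).
*fufe*: last vowel = /e/, an unrounded vowel → -ere → *fufeere*.

fufeere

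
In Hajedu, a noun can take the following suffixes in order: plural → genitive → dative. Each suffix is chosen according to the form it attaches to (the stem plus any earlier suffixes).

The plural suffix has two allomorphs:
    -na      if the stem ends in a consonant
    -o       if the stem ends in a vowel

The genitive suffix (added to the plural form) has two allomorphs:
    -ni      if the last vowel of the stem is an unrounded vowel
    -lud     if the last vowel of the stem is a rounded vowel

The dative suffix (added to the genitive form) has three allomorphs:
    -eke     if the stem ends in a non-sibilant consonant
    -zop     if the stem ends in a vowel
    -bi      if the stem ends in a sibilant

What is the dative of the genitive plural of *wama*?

wamaoludeke

Since the final sound of *wama* is /a/ (a vowel), it takes -o, giving *wamao*.
The plural form *wamao*: last vowel = /o/, a rounded vowel → -lud → *wamaolud*.
Since the final sound of the genitive form *wamaolud* is /d/ (a non-sibilant consonant), it takes -eke, giving *wamaoludeke*.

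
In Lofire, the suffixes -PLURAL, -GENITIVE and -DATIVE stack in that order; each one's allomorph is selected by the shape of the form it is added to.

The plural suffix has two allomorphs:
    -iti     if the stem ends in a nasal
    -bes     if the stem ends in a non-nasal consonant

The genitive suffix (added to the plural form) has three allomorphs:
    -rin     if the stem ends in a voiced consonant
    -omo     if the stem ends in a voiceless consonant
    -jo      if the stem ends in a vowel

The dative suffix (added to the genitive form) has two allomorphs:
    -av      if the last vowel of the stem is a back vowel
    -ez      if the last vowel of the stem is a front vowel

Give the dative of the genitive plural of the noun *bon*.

bonitijoav

Since the final consonant of *bon* is /n/ (a nasal), it takes -iti, giving *boniti*.
The plural form *boniti* — final sound /i/ (a vowel) → -jo → *bonitijo*.
The genitive form *bonitijo*: last vowel = /o/, a back vowel → -av → *bonitijoav*.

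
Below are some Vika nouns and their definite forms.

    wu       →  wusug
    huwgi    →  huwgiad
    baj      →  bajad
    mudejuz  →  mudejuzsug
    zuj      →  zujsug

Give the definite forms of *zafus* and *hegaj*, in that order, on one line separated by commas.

zafussug, hegajad

Looking at the last vowel of each stem: -sug when the last vowel of the stem is a rounded vowel (*wu*, *mudejuz*, *zuj*); -ad when the last vowel of the stem is an unrounded vowel (*huwgi*, *baj*).
Since the last vowel of *zafus* is /u/ (a rounded vowel), it takes -sug, giving *zafussug*.
The last vowel of *hegaj* is /a/, which is an unrounded vowel, so the suffix is -ad, giving *hegajad*.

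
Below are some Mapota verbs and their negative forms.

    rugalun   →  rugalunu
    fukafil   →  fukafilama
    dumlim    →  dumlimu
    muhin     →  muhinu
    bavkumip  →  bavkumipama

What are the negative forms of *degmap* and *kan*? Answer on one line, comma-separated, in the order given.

The suffix is conditioned by the final consonant: -u when the stem ends in a nasal (*rugalun*, *dumlim*, *muhin*); -ama when the stem ends in a non-nasal consonant (*fukafil*, *bavkumip*).
*degmap*: final consonant = /p/, non-nasal → -ama → *degmapama*.
Since the final consonant of *kan* is /n/ (a nasal), it takes -u, giving *kanu*.

degmapama, kanu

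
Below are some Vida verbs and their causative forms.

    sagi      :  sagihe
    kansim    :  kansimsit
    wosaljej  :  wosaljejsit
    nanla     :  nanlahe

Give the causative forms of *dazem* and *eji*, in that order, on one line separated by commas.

dazemsit, ejihe

The alternation tracks the final sound of the stem — -sit when the stem ends in a consonant (*kansim*, *wosaljej*); -he when the stem ends in a vowel (*sagi*, *nanla*).
Since the final sound of *dazem* is /m/ (a consonant), it takes -sit, giving *dazemsit*.
The final sound of *eji* is /i/, which is a vowel, so the suffix is -he, giving *ejihe*.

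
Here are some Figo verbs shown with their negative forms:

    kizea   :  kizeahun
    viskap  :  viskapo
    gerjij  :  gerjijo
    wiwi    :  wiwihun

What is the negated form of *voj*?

vojo

The suffix is conditioned by the final sound: -o when the stem ends in a consonant (*viskap*, *gerjij*); -hun when the stem ends in a vowel (*kizea*, *wiwi*).
*voj* — final sound /j/ (a consonant) → -o → *vojo*.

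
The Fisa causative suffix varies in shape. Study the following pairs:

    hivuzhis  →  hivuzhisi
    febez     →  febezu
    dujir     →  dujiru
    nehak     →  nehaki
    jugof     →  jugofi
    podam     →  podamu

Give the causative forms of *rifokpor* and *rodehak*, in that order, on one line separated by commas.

The pattern is voicing of the final consonant: -i when the stem ends in a voiceless consonant (*hivuzhis*, *nehak*, *jugof*); -u when the stem ends in a voiced consonant (*febez*, *dujir*, *podam*).
*rifokpor* — final consonant /r/ (voiced) → -u → *rifokporu*.
*rodehak*: final consonant = /k/, voiceless → -i → *rodehaki*.

rifokporu, rodehaki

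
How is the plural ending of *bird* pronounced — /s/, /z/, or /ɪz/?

/z/

The stem *bird* ends in a voiced non-sibilant sound.
The plural suffix surfaces as /ɪz/ after sibilants, /s/ after other voiceless consonants, and /z/ after other voiced sounds.
So the plural -s on *bird* is pronounced /z/.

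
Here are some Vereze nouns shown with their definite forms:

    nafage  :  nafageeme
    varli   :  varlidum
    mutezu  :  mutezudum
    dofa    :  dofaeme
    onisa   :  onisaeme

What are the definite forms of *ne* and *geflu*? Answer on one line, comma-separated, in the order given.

neeme, gefludum

The alternation tracks the last vowel of the stem — -dum when the last vowel of the stem is a high vowel (*varli*, *mutezu*); -eme when the last vowel of the stem is a non-high vowel (*nafage*, *dofa*, *onisa*).
Since the last vowel of *ne* is /e/ (a non-high vowel), it takes -eme, giving *neeme*.
*geflu* — last vowel /u/ (a high vowel) → -dum → *gefludum*.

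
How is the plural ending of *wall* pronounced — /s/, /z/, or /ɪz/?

/z/

The stem *wall* ends in a voiced non-sibilant sound.
The plural suffix surfaces as /ɪz/ after sibilants, /s/ after other voiceless consonants, and /z/ after other voiced sounds.
So the plural -s on *wall* is pronounced /z/.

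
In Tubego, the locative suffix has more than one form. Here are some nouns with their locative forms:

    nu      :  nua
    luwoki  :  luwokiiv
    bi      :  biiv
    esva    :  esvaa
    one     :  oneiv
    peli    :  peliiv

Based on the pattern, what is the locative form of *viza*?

The alternation tracks the last vowel of the stem — -iv when the last vowel of the stem is a front vowel (*luwoki*, *bi*, *one*, *peli*); -a when the last vowel of the stem is a back vowel (*nu*, *esva*).
The last vowel of *viza* is /a/, which is a back vowel, so the suffix is -a, giving *vizaa*.

vizaa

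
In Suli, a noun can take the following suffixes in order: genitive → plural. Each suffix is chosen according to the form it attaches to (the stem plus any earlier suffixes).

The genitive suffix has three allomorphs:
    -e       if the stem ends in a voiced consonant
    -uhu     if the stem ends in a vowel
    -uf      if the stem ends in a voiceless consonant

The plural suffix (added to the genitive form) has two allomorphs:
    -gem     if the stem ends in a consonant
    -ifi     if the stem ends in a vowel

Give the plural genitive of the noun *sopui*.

sopuiuhuifi

The final sound of *sopui* is /i/, which is a vowel, so the genitive suffix is -uhu, giving *sopuiuhu*.
The genitive form *sopuiuhu*: final sound = /u/, a vowel → -ifi → *sopuiuhuifi*.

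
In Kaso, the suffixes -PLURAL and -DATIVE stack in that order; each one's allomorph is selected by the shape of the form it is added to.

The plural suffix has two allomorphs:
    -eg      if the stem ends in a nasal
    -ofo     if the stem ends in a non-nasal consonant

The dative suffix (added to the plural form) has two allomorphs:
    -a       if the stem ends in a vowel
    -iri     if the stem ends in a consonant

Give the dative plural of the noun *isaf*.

Since the final consonant of *isaf* is /f/ (non-nasal), it takes -ofo, giving *isafofo*.
The plural form *isafofo*: final sound = /o/, a vowel → -a → *isafofoa*.

isafofoa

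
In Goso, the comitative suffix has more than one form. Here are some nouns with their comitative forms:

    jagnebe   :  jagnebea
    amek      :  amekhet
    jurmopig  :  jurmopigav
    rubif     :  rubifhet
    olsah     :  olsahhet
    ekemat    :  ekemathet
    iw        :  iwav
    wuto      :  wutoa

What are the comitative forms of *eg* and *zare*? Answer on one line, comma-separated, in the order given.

The suffix is conditioned by the final sound: -het when the stem ends in a voiceless consonant (*amek*, *rubif*, *olsah*, *ekemat*); -av when the stem ends in a voiced consonant (*jurmopig*, *iw*); -a when the stem ends in a vowel (*jagnebe*, *wuto*).
The final sound of *eg* is /g/, which is a voiced consonant, so the suffix is -av, giving *egav*.
Since the final sound of *zare* is /e/ (a vowel), it takes -a, giving *zarea*.

egav, zarea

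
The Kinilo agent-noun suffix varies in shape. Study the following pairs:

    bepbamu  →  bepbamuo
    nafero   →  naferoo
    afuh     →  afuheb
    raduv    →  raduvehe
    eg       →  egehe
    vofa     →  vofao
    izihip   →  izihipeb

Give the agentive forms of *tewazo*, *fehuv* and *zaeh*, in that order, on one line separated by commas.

The alternation tracks the final sound of the stem — -eb when the stem ends in a voiceless consonant (*afuh*, *izihip*); -ehe when the stem ends in a voiced consonant (*raduv*, *eg*); -o when the stem ends in a vowel (*bepbamu*, *nafero*, *vofa*).
*tewazo* — final sound /o/ (a vowel) → -o → *tewazoo*.
*fehuv*: final sound = /v/, a voiced consonant → -ehe → *fehuvehe*.
The final sound of *zaeh* is /h/, which is a voiceless consonant, so the suffix is -eb, giving *zaeheb*.

tewazoo, fehuvehe, zaeheb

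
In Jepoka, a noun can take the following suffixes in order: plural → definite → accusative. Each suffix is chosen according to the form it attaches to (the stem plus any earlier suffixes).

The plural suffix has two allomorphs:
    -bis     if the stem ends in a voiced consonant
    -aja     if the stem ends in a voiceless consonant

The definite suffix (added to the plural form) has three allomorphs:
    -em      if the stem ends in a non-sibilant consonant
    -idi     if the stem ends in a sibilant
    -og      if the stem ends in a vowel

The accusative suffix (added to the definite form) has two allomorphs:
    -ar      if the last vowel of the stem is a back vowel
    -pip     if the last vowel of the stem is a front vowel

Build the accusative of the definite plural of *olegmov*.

*olegmov*: final consonant = /v/, voiced → -bis → *olegmovbis*.
Since the final sound of the plural form *olegmovbis* is /s/ (a sibilant), it takes -idi, giving *olegmovbisidi*.
The last vowel of the definite form *olegmovbisidi* is /i/, which is a front vowel, so the accusative suffix is -pip, giving *olegmovbisidipip*.

olegmovbisidipip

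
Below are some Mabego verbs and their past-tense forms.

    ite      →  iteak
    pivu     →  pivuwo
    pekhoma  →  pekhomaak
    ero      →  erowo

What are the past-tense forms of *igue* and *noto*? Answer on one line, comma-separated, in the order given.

The pattern is rounding harmony: -wo when the last vowel of the stem is a rounded vowel (*pivu*, *ero*); -ak when the last vowel of the stem is an unrounded vowel (*ite*, *pekhoma*).
*igue*: last vowel = /e/, an unrounded vowel → -ak → *igueak*.
The last vowel of *noto* is /o/, which is a rounded vowel, so the suffix is -wo, giving *notowo*.

igueak, notowo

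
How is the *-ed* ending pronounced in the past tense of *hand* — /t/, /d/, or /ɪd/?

The stem *hand* ends in /t/ or /d/.
The -ed suffix is realized as /ɪd/ after /t, d/; as /t/ after other voiceless consonants; and as /d/ after other voiced sounds.
So -ed on *hand* is pronounced /ɪd/.

/ɪd/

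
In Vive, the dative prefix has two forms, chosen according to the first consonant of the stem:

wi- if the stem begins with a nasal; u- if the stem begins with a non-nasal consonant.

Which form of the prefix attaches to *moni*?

*moni* — first consonant /m/ (a nasal) → wi-.

wi-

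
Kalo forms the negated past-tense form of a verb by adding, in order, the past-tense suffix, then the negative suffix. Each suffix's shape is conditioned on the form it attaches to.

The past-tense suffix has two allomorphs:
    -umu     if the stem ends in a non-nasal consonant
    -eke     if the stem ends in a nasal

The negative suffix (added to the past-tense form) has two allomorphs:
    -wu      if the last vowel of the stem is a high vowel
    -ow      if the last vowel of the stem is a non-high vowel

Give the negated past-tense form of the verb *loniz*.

lonizumuwu

The final consonant of *loniz* is /z/, which is non-nasal, so the past-tense suffix is -umu, giving *lonizumu*.
The past-tense form *lonizumu* — last vowel /u/ (a high vowel) → -wu → *lonizumuwu*.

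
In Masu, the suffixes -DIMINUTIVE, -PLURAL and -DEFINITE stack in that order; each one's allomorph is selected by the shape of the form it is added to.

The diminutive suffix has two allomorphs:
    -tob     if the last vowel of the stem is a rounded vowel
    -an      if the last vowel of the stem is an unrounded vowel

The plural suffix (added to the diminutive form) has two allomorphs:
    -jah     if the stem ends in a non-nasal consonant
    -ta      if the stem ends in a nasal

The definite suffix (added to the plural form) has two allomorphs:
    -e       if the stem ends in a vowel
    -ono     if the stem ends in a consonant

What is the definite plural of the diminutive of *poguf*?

poguftobjahono

Since the last vowel of *poguf* is /u/ (a rounded vowel), it takes -tob, giving *poguftob*.
The diminutive form *poguftob* — final consonant /b/ (non-nasal) → -jah → *poguftobjah*.
The plural form *poguftobjah*: final sound = /h/, a consonant → -ono → *poguftobjahono*.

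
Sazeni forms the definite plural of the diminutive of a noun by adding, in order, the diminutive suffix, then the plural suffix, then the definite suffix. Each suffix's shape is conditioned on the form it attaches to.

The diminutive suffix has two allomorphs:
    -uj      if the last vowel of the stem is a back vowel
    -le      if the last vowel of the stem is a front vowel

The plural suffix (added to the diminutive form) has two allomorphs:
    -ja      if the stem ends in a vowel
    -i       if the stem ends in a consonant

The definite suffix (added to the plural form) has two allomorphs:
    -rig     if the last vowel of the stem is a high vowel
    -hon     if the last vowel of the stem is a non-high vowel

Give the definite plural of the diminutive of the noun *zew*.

zewlejahon

*zew* — last vowel /e/ (a front vowel) → -le → *zewle*.
Since the final sound of the diminutive form *zewle* is /e/ (a vowel), it takes -ja, giving *zewleja*.
The plural form *zewleja* — last vowel /a/ (a non-high vowel) → -hon → *zewlejahon*.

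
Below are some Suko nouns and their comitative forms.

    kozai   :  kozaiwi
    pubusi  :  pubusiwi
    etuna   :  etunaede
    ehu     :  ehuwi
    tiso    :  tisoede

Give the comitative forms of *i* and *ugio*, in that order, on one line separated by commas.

The suffix is conditioned by the last vowel: -wi when the last vowel of the stem is a high vowel (*kozai*, *pubusi*, *ehu*); -ede when the last vowel of the stem is a non-high vowel (*etuna*, *tiso*).
The last vowel of *i* is /i/, which is a high vowel, so the suffix is -wi, giving *iwi*.
*ugio*: last vowel = /o/, a non-high vowel → -ede → *ugioede*.

iwi, ugioede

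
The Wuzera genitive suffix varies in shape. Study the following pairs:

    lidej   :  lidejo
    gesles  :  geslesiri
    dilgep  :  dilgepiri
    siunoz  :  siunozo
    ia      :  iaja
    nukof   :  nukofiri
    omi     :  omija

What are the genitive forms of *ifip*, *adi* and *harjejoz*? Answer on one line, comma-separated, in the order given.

The suffix is conditioned by the final sound: -iri when the stem ends in a voiceless consonant (*gesles*, *dilgep*, *nukof*); -o when the stem ends in a voiced consonant (*lidej*, *siunoz*); -ja when the stem ends in a vowel (*ia*, *omi*).
*ifip*: final sound = /p/, a voiceless consonant → -iri → *ifipiri*.
Since the final sound of *adi* is /i/ (a vowel), it takes -ja, giving *adija*.
The final sound of *harjejoz* is /z/, which is a voiced consonant, so the suffix is -o, giving *harjejozo*.

ifipiri, adija, harjejozo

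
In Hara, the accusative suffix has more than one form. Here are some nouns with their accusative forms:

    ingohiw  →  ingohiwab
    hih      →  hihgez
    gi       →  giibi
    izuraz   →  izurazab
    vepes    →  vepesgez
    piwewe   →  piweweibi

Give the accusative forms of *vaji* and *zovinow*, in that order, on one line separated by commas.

vajiibi, zovinowab

Looking at the final sound of each stem: -gez when the stem ends in a voiceless consonant (*hih*, *vepes*); -ab when the stem ends in a voiced consonant (*ingohiw*, *izuraz*); -ibi when the stem ends in a vowel (*gi*, *piwewe*).
*vaji*: final sound = /i/, a vowel → -ibi → *vajiibi*.
The final sound of *zovinow* is /w/, which is a voiced consonant, so the suffix is -ab, giving *zovinowab*.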